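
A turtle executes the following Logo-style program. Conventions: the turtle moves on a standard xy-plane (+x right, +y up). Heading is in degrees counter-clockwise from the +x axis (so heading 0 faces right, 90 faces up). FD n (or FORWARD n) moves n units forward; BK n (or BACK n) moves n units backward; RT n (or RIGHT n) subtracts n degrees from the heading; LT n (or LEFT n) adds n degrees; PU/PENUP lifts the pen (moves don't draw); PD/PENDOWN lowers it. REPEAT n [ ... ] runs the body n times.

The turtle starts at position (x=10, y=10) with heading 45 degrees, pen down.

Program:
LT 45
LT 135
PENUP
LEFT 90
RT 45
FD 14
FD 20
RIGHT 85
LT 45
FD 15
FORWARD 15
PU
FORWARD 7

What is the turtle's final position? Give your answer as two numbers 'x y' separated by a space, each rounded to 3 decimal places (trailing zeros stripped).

Executing turtle program step by step:
Start: pos=(10,10), heading=45, pen down
LT 45: heading 45 -> 90
LT 135: heading 90 -> 225
PU: pen up
LT 90: heading 225 -> 315
RT 45: heading 315 -> 270
FD 14: (10,10) -> (10,-4) [heading=270, move]
FD 20: (10,-4) -> (10,-24) [heading=270, move]
RT 85: heading 270 -> 185
LT 45: heading 185 -> 230
FD 15: (10,-24) -> (0.358,-35.491) [heading=230, move]
FD 15: (0.358,-35.491) -> (-9.284,-46.981) [heading=230, move]
PU: pen up
FD 7: (-9.284,-46.981) -> (-13.783,-52.344) [heading=230, move]
Final: pos=(-13.783,-52.344), heading=230, 0 segment(s) drawn

Answer: -13.783 -52.344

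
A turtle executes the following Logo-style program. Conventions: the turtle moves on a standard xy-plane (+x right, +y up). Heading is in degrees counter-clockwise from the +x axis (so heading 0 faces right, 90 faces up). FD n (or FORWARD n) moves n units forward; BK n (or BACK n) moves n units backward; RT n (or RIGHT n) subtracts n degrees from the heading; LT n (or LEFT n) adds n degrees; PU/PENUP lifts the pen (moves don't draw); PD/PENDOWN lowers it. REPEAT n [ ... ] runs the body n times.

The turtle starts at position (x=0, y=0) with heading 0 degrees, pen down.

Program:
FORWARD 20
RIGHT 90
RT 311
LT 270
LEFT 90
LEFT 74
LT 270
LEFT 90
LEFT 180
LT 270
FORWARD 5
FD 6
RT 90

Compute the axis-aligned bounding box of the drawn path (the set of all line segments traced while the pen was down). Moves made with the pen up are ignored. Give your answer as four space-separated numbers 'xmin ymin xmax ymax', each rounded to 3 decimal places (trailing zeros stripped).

Executing turtle program step by step:
Start: pos=(0,0), heading=0, pen down
FD 20: (0,0) -> (20,0) [heading=0, draw]
RT 90: heading 0 -> 270
RT 311: heading 270 -> 319
LT 270: heading 319 -> 229
LT 90: heading 229 -> 319
LT 74: heading 319 -> 33
LT 270: heading 33 -> 303
LT 90: heading 303 -> 33
LT 180: heading 33 -> 213
LT 270: heading 213 -> 123
FD 5: (20,0) -> (17.277,4.193) [heading=123, draw]
FD 6: (17.277,4.193) -> (14.009,9.225) [heading=123, draw]
RT 90: heading 123 -> 33
Final: pos=(14.009,9.225), heading=33, 3 segment(s) drawn

Segment endpoints: x in {0, 14.009, 17.277, 20}, y in {0, 4.193, 9.225}
xmin=0, ymin=0, xmax=20, ymax=9.225

Answer: 0 0 20 9.225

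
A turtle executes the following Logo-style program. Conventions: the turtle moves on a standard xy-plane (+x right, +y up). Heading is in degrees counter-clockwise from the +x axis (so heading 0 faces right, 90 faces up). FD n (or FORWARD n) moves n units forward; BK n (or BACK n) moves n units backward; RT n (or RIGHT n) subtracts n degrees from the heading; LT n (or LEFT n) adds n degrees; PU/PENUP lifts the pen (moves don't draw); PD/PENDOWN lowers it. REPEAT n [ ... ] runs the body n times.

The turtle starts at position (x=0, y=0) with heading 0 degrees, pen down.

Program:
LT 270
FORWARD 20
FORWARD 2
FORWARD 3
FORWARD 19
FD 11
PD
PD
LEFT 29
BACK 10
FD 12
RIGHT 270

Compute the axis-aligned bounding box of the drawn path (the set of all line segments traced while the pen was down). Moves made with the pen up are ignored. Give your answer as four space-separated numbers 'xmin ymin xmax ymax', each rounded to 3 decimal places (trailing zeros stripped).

Executing turtle program step by step:
Start: pos=(0,0), heading=0, pen down
LT 270: heading 0 -> 270
FD 20: (0,0) -> (0,-20) [heading=270, draw]
FD 2: (0,-20) -> (0,-22) [heading=270, draw]
FD 3: (0,-22) -> (0,-25) [heading=270, draw]
FD 19: (0,-25) -> (0,-44) [heading=270, draw]
FD 11: (0,-44) -> (0,-55) [heading=270, draw]
PD: pen down
PD: pen down
LT 29: heading 270 -> 299
BK 10: (0,-55) -> (-4.848,-46.254) [heading=299, draw]
FD 12: (-4.848,-46.254) -> (0.97,-56.749) [heading=299, draw]
RT 270: heading 299 -> 29
Final: pos=(0.97,-56.749), heading=29, 7 segment(s) drawn

Segment endpoints: x in {-4.848, 0, 0, 0, 0, 0, 0, 0.97}, y in {-56.749, -55, -46.254, -44, -25, -22, -20, 0}
xmin=-4.848, ymin=-56.749, xmax=0.97, ymax=0

Answer: -4.848 -56.749 0.97 0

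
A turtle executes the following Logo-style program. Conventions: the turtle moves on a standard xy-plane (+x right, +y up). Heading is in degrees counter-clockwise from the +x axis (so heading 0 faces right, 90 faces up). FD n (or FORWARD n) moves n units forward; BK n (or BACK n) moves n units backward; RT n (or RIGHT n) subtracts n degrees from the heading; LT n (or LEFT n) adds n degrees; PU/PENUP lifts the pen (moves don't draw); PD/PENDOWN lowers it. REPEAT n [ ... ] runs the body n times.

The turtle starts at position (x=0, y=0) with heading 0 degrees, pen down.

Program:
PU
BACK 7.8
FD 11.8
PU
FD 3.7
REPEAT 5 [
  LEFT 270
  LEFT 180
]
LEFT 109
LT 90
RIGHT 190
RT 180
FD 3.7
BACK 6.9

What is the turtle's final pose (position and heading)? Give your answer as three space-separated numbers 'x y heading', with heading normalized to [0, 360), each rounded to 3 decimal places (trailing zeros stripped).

Answer: 7.199 3.161 279

Derivation:
Executing turtle program step by step:
Start: pos=(0,0), heading=0, pen down
PU: pen up
BK 7.8: (0,0) -> (-7.8,0) [heading=0, move]
FD 11.8: (-7.8,0) -> (4,0) [heading=0, move]
PU: pen up
FD 3.7: (4,0) -> (7.7,0) [heading=0, move]
REPEAT 5 [
  -- iteration 1/5 --
  LT 270: heading 0 -> 270
  LT 180: heading 270 -> 90
  -- iteration 2/5 --
  LT 270: heading 90 -> 0
  LT 180: heading 0 -> 180
  -- iteration 3/5 --
  LT 270: heading 180 -> 90
  LT 180: heading 90 -> 270
  -- iteration 4/5 --
  LT 270: heading 270 -> 180
  LT 180: heading 180 -> 0
  -- iteration 5/5 --
  LT 270: heading 0 -> 270
  LT 180: heading 270 -> 90
]
LT 109: heading 90 -> 199
LT 90: heading 199 -> 289
RT 190: heading 289 -> 99
RT 180: heading 99 -> 279
FD 3.7: (7.7,0) -> (8.279,-3.654) [heading=279, move]
BK 6.9: (8.279,-3.654) -> (7.199,3.161) [heading=279, move]
Final: pos=(7.199,3.161), heading=279, 0 segment(s) drawn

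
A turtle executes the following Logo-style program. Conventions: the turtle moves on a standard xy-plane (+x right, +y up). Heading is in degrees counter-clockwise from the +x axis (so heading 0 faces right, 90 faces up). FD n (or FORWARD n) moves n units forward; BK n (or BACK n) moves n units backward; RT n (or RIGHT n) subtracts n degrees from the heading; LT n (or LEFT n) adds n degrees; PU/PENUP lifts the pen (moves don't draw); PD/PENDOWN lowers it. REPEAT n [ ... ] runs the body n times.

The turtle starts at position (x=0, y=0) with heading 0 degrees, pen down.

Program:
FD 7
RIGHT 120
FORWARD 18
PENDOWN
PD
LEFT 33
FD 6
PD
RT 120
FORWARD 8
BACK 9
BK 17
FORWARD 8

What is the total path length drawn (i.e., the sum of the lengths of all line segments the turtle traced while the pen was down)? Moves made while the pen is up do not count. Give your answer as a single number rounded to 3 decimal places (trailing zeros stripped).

Executing turtle program step by step:
Start: pos=(0,0), heading=0, pen down
FD 7: (0,0) -> (7,0) [heading=0, draw]
RT 120: heading 0 -> 240
FD 18: (7,0) -> (-2,-15.588) [heading=240, draw]
PD: pen down
PD: pen down
LT 33: heading 240 -> 273
FD 6: (-2,-15.588) -> (-1.686,-21.58) [heading=273, draw]
PD: pen down
RT 120: heading 273 -> 153
FD 8: (-1.686,-21.58) -> (-8.814,-17.948) [heading=153, draw]
BK 9: (-8.814,-17.948) -> (-0.795,-22.034) [heading=153, draw]
BK 17: (-0.795,-22.034) -> (14.352,-29.752) [heading=153, draw]
FD 8: (14.352,-29.752) -> (7.224,-26.12) [heading=153, draw]
Final: pos=(7.224,-26.12), heading=153, 7 segment(s) drawn

Segment lengths:
  seg 1: (0,0) -> (7,0), length = 7
  seg 2: (7,0) -> (-2,-15.588), length = 18
  seg 3: (-2,-15.588) -> (-1.686,-21.58), length = 6
  seg 4: (-1.686,-21.58) -> (-8.814,-17.948), length = 8
  seg 5: (-8.814,-17.948) -> (-0.795,-22.034), length = 9
  seg 6: (-0.795,-22.034) -> (14.352,-29.752), length = 17
  seg 7: (14.352,-29.752) -> (7.224,-26.12), length = 8
Total = 73

Answer: 73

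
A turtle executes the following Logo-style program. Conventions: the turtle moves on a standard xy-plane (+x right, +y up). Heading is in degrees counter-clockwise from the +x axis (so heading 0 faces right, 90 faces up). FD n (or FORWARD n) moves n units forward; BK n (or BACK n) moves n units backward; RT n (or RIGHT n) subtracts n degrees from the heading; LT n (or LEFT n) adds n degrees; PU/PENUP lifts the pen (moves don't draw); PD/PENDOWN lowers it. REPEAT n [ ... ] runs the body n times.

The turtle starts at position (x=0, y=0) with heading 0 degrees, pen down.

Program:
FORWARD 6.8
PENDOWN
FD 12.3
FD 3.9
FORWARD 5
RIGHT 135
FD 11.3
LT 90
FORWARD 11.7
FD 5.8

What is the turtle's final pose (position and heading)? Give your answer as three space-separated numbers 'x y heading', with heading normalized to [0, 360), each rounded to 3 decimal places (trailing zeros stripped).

Executing turtle program step by step:
Start: pos=(0,0), heading=0, pen down
FD 6.8: (0,0) -> (6.8,0) [heading=0, draw]
PD: pen down
FD 12.3: (6.8,0) -> (19.1,0) [heading=0, draw]
FD 3.9: (19.1,0) -> (23,0) [heading=0, draw]
FD 5: (23,0) -> (28,0) [heading=0, draw]
RT 135: heading 0 -> 225
FD 11.3: (28,0) -> (20.01,-7.99) [heading=225, draw]
LT 90: heading 225 -> 315
FD 11.7: (20.01,-7.99) -> (28.283,-16.263) [heading=315, draw]
FD 5.8: (28.283,-16.263) -> (32.384,-20.365) [heading=315, draw]
Final: pos=(32.384,-20.365), heading=315, 7 segment(s) drawn

Answer: 32.384 -20.365 315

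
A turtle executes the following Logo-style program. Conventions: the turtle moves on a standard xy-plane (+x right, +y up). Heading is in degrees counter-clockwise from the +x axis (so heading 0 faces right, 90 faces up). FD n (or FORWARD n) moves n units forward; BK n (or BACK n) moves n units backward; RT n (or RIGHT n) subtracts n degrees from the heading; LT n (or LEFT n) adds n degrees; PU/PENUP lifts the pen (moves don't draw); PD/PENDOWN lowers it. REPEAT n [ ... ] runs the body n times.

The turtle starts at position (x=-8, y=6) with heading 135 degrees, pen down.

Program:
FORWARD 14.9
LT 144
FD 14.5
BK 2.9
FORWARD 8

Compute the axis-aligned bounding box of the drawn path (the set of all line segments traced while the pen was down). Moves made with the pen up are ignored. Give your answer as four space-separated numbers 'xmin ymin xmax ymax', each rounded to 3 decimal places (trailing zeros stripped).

Executing turtle program step by step:
Start: pos=(-8,6), heading=135, pen down
FD 14.9: (-8,6) -> (-18.536,16.536) [heading=135, draw]
LT 144: heading 135 -> 279
FD 14.5: (-18.536,16.536) -> (-16.268,2.214) [heading=279, draw]
BK 2.9: (-16.268,2.214) -> (-16.721,5.079) [heading=279, draw]
FD 8: (-16.721,5.079) -> (-15.47,-2.823) [heading=279, draw]
Final: pos=(-15.47,-2.823), heading=279, 4 segment(s) drawn

Segment endpoints: x in {-18.536, -16.721, -16.268, -15.47, -8}, y in {-2.823, 2.214, 5.079, 6, 16.536}
xmin=-18.536, ymin=-2.823, xmax=-8, ymax=16.536

Answer: -18.536 -2.823 -8 16.536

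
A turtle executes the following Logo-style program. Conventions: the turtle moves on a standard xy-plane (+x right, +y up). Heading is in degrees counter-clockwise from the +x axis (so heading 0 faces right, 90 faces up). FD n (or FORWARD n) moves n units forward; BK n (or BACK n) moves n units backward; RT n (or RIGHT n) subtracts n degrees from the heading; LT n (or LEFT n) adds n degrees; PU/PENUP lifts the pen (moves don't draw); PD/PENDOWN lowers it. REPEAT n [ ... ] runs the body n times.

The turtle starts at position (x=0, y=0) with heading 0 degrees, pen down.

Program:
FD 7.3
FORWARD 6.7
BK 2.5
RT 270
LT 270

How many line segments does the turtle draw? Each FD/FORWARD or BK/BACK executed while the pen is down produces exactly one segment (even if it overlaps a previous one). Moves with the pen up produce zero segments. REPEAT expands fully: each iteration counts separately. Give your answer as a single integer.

Answer: 3

Derivation:
Executing turtle program step by step:
Start: pos=(0,0), heading=0, pen down
FD 7.3: (0,0) -> (7.3,0) [heading=0, draw]
FD 6.7: (7.3,0) -> (14,0) [heading=0, draw]
BK 2.5: (14,0) -> (11.5,0) [heading=0, draw]
RT 270: heading 0 -> 90
LT 270: heading 90 -> 0
Final: pos=(11.5,0), heading=0, 3 segment(s) drawn
Segments drawn: 3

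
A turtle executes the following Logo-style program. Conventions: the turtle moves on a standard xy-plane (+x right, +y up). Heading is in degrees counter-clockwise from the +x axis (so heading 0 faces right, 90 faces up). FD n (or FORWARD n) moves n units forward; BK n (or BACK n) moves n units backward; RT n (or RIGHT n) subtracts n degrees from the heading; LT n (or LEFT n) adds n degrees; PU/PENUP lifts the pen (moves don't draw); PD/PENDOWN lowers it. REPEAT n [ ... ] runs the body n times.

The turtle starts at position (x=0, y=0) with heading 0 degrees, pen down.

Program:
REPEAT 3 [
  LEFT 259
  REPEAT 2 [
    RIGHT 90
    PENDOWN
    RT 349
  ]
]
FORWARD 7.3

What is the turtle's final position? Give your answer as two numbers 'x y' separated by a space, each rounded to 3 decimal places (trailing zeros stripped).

Answer: 3.976 -6.122

Derivation:
Executing turtle program step by step:
Start: pos=(0,0), heading=0, pen down
REPEAT 3 [
  -- iteration 1/3 --
  LT 259: heading 0 -> 259
  REPEAT 2 [
    -- iteration 1/2 --
    RT 90: heading 259 -> 169
    PD: pen down
    RT 349: heading 169 -> 180
    -- iteration 2/2 --
    RT 90: heading 180 -> 90
    PD: pen down
    RT 349: heading 90 -> 101
  ]
  -- iteration 2/3 --
  LT 259: heading 101 -> 0
  REPEAT 2 [
    -- iteration 1/2 --
    RT 90: heading 0 -> 270
    PD: pen down
    RT 349: heading 270 -> 281
    -- iteration 2/2 --
    RT 90: heading 281 -> 191
    PD: pen down
    RT 349: heading 191 -> 202
  ]
  -- iteration 3/3 --
  LT 259: heading 202 -> 101
  REPEAT 2 [
    -- iteration 1/2 --
    RT 90: heading 101 -> 11
    PD: pen down
    RT 349: heading 11 -> 22
    -- iteration 2/2 --
    RT 90: heading 22 -> 292
    PD: pen down
    RT 349: heading 292 -> 303
  ]
]
FD 7.3: (0,0) -> (3.976,-6.122) [heading=303, draw]
Final: pos=(3.976,-6.122), heading=303, 1 segment(s) drawn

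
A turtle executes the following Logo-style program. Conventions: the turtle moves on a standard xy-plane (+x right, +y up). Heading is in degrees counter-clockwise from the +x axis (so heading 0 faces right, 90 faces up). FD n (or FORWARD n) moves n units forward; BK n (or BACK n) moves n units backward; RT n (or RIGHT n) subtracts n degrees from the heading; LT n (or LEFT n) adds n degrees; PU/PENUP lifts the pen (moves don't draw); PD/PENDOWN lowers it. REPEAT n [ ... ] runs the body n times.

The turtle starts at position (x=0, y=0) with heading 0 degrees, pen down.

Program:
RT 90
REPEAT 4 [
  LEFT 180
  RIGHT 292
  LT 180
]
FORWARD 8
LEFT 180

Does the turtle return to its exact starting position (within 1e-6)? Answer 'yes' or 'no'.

Executing turtle program step by step:
Start: pos=(0,0), heading=0, pen down
RT 90: heading 0 -> 270
REPEAT 4 [
  -- iteration 1/4 --
  LT 180: heading 270 -> 90
  RT 292: heading 90 -> 158
  LT 180: heading 158 -> 338
  -- iteration 2/4 --
  LT 180: heading 338 -> 158
  RT 292: heading 158 -> 226
  LT 180: heading 226 -> 46
  -- iteration 3/4 --
  LT 180: heading 46 -> 226
  RT 292: heading 226 -> 294
  LT 180: heading 294 -> 114
  -- iteration 4/4 --
  LT 180: heading 114 -> 294
  RT 292: heading 294 -> 2
  LT 180: heading 2 -> 182
]
FD 8: (0,0) -> (-7.995,-0.279) [heading=182, draw]
LT 180: heading 182 -> 2
Final: pos=(-7.995,-0.279), heading=2, 1 segment(s) drawn

Start position: (0, 0)
Final position: (-7.995, -0.279)
Distance = 8; >= 1e-6 -> NOT closed

Answer: no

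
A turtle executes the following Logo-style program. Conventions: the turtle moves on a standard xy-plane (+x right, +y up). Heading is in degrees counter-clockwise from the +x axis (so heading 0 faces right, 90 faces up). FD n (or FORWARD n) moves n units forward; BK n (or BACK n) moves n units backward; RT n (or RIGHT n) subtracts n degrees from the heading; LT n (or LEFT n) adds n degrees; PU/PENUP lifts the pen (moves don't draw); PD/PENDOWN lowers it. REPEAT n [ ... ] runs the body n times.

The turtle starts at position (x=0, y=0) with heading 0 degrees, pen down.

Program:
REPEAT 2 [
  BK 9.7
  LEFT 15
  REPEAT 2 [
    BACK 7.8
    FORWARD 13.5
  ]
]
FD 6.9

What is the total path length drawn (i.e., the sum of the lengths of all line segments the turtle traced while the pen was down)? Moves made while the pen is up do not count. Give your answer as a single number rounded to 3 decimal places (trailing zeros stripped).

Answer: 111.5

Derivation:
Executing turtle program step by step:
Start: pos=(0,0), heading=0, pen down
REPEAT 2 [
  -- iteration 1/2 --
  BK 9.7: (0,0) -> (-9.7,0) [heading=0, draw]
  LT 15: heading 0 -> 15
  REPEAT 2 [
    -- iteration 1/2 --
    BK 7.8: (-9.7,0) -> (-17.234,-2.019) [heading=15, draw]
    FD 13.5: (-17.234,-2.019) -> (-4.194,1.475) [heading=15, draw]
    -- iteration 2/2 --
    BK 7.8: (-4.194,1.475) -> (-11.728,-0.544) [heading=15, draw]
    FD 13.5: (-11.728,-0.544) -> (1.312,2.951) [heading=15, draw]
  ]
  -- iteration 2/2 --
  BK 9.7: (1.312,2.951) -> (-8.058,0.44) [heading=15, draw]
  LT 15: heading 15 -> 30
  REPEAT 2 [
    -- iteration 1/2 --
    BK 7.8: (-8.058,0.44) -> (-14.813,-3.46) [heading=30, draw]
    FD 13.5: (-14.813,-3.46) -> (-3.122,3.29) [heading=30, draw]
    -- iteration 2/2 --
    BK 7.8: (-3.122,3.29) -> (-9.877,-0.61) [heading=30, draw]
    FD 13.5: (-9.877,-0.61) -> (1.815,6.14) [heading=30, draw]
  ]
]
FD 6.9: (1.815,6.14) -> (7.79,9.59) [heading=30, draw]
Final: pos=(7.79,9.59), heading=30, 11 segment(s) drawn

Segment lengths:
  seg 1: (0,0) -> (-9.7,0), length = 9.7
  seg 2: (-9.7,0) -> (-17.234,-2.019), length = 7.8
  seg 3: (-17.234,-2.019) -> (-4.194,1.475), length = 13.5
  seg 4: (-4.194,1.475) -> (-11.728,-0.544), length = 7.8
  seg 5: (-11.728,-0.544) -> (1.312,2.951), length = 13.5
  seg 6: (1.312,2.951) -> (-8.058,0.44), length = 9.7
  seg 7: (-8.058,0.44) -> (-14.813,-3.46), length = 7.8
  seg 8: (-14.813,-3.46) -> (-3.122,3.29), length = 13.5
  seg 9: (-3.122,3.29) -> (-9.877,-0.61), length = 7.8
  seg 10: (-9.877,-0.61) -> (1.815,6.14), length = 13.5
  seg 11: (1.815,6.14) -> (7.79,9.59), length = 6.9
Total = 111.5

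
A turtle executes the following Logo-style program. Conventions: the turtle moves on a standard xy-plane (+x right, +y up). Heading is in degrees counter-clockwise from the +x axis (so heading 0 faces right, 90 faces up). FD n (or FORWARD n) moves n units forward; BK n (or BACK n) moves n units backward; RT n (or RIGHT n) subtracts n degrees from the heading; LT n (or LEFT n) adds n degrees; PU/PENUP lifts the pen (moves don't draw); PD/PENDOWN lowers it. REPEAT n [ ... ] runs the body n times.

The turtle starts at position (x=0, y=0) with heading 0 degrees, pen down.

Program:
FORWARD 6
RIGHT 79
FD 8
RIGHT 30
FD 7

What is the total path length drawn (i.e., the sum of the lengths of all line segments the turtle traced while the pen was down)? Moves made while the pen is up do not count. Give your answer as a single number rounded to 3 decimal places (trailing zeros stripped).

Answer: 21

Derivation:
Executing turtle program step by step:
Start: pos=(0,0), heading=0, pen down
FD 6: (0,0) -> (6,0) [heading=0, draw]
RT 79: heading 0 -> 281
FD 8: (6,0) -> (7.526,-7.853) [heading=281, draw]
RT 30: heading 281 -> 251
FD 7: (7.526,-7.853) -> (5.247,-14.472) [heading=251, draw]
Final: pos=(5.247,-14.472), heading=251, 3 segment(s) drawn

Segment lengths:
  seg 1: (0,0) -> (6,0), length = 6
  seg 2: (6,0) -> (7.526,-7.853), length = 8
  seg 3: (7.526,-7.853) -> (5.247,-14.472), length = 7
Total = 21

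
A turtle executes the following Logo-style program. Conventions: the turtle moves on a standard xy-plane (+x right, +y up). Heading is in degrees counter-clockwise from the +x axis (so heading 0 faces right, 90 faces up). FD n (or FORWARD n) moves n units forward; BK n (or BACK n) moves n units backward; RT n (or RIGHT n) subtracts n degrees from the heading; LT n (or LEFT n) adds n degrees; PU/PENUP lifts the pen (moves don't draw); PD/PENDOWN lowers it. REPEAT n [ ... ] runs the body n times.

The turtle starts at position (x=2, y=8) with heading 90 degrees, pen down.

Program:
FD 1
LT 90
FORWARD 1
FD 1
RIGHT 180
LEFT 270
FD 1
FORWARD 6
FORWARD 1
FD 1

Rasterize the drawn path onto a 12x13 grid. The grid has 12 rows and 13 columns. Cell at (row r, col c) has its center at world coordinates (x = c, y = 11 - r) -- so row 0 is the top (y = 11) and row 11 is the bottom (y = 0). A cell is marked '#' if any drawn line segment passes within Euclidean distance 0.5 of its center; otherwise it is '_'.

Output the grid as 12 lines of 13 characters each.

Answer: _____________
_____________
###__________
#_#__________
#____________
#____________
#____________
#____________
#____________
#____________
#____________
#____________

Derivation:
Segment 0: (2,8) -> (2,9)
Segment 1: (2,9) -> (1,9)
Segment 2: (1,9) -> (0,9)
Segment 3: (0,9) -> (-0,8)
Segment 4: (-0,8) -> (-0,2)
Segment 5: (-0,2) -> (-0,1)
Segment 6: (-0,1) -> (-0,0)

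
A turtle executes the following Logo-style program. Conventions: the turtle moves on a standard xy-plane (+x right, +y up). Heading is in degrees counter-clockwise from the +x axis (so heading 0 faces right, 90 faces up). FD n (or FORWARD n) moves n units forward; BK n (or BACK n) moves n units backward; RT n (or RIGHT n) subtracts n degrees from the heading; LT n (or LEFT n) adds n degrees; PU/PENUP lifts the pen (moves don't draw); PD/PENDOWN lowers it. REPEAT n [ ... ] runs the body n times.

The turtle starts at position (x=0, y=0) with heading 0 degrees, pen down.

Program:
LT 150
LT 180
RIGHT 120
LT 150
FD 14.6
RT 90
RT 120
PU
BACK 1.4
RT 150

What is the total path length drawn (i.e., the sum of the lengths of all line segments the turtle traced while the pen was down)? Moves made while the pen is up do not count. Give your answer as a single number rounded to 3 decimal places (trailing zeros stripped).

Answer: 14.6

Derivation:
Executing turtle program step by step:
Start: pos=(0,0), heading=0, pen down
LT 150: heading 0 -> 150
LT 180: heading 150 -> 330
RT 120: heading 330 -> 210
LT 150: heading 210 -> 0
FD 14.6: (0,0) -> (14.6,0) [heading=0, draw]
RT 90: heading 0 -> 270
RT 120: heading 270 -> 150
PU: pen up
BK 1.4: (14.6,0) -> (15.812,-0.7) [heading=150, move]
RT 150: heading 150 -> 0
Final: pos=(15.812,-0.7), heading=0, 1 segment(s) drawn

Segment lengths:
  seg 1: (0,0) -> (14.6,0), length = 14.6
Total = 14.6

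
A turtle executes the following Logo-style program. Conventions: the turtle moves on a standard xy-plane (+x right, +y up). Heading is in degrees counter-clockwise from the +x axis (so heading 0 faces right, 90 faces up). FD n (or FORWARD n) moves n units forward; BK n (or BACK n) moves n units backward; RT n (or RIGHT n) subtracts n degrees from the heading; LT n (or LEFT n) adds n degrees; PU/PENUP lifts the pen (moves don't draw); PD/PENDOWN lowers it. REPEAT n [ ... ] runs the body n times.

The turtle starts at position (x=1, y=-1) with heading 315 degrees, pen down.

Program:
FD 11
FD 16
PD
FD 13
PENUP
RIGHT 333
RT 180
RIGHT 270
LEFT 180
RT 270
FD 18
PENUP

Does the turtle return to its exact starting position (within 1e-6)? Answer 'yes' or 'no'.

Executing turtle program step by step:
Start: pos=(1,-1), heading=315, pen down
FD 11: (1,-1) -> (8.778,-8.778) [heading=315, draw]
FD 16: (8.778,-8.778) -> (20.092,-20.092) [heading=315, draw]
PD: pen down
FD 13: (20.092,-20.092) -> (29.284,-29.284) [heading=315, draw]
PU: pen up
RT 333: heading 315 -> 342
RT 180: heading 342 -> 162
RT 270: heading 162 -> 252
LT 180: heading 252 -> 72
RT 270: heading 72 -> 162
FD 18: (29.284,-29.284) -> (12.165,-23.722) [heading=162, move]
PU: pen up
Final: pos=(12.165,-23.722), heading=162, 3 segment(s) drawn

Start position: (1, -1)
Final position: (12.165, -23.722)
Distance = 25.317; >= 1e-6 -> NOT closed

Answer: no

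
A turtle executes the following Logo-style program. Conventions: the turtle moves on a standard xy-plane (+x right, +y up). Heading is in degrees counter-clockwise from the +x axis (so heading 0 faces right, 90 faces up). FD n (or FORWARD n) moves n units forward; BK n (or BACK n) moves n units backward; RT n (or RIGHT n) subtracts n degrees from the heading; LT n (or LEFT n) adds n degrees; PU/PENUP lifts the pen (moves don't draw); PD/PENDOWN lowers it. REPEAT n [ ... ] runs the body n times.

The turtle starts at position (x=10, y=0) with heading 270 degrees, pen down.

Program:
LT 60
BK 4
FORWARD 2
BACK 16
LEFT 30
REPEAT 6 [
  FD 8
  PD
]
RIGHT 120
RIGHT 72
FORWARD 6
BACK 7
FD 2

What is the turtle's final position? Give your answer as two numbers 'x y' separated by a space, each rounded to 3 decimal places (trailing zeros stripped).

Executing turtle program step by step:
Start: pos=(10,0), heading=270, pen down
LT 60: heading 270 -> 330
BK 4: (10,0) -> (6.536,2) [heading=330, draw]
FD 2: (6.536,2) -> (8.268,1) [heading=330, draw]
BK 16: (8.268,1) -> (-5.588,9) [heading=330, draw]
LT 30: heading 330 -> 0
REPEAT 6 [
  -- iteration 1/6 --
  FD 8: (-5.588,9) -> (2.412,9) [heading=0, draw]
  PD: pen down
  -- iteration 2/6 --
  FD 8: (2.412,9) -> (10.412,9) [heading=0, draw]
  PD: pen down
  -- iteration 3/6 --
  FD 8: (10.412,9) -> (18.412,9) [heading=0, draw]
  PD: pen down
  -- iteration 4/6 --
  FD 8: (18.412,9) -> (26.412,9) [heading=0, draw]
  PD: pen down
  -- iteration 5/6 --
  FD 8: (26.412,9) -> (34.412,9) [heading=0, draw]
  PD: pen down
  -- iteration 6/6 --
  FD 8: (34.412,9) -> (42.412,9) [heading=0, draw]
  PD: pen down
]
RT 120: heading 0 -> 240
RT 72: heading 240 -> 168
FD 6: (42.412,9) -> (36.543,10.247) [heading=168, draw]
BK 7: (36.543,10.247) -> (43.39,8.792) [heading=168, draw]
FD 2: (43.39,8.792) -> (41.433,9.208) [heading=168, draw]
Final: pos=(41.433,9.208), heading=168, 12 segment(s) drawn

Answer: 41.433 9.208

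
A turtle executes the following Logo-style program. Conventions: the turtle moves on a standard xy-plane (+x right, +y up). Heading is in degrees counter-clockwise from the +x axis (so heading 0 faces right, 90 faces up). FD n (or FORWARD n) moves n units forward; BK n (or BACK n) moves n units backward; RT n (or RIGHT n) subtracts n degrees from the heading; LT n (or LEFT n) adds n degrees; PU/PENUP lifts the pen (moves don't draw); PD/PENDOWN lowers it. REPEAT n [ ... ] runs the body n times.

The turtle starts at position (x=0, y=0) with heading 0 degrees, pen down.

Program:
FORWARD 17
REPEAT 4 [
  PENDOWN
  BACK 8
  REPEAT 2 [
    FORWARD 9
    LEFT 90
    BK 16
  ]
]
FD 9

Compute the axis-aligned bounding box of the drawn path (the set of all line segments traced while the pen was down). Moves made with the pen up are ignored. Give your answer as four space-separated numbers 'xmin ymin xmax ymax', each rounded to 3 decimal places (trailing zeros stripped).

Executing turtle program step by step:
Start: pos=(0,0), heading=0, pen down
FD 17: (0,0) -> (17,0) [heading=0, draw]
REPEAT 4 [
  -- iteration 1/4 --
  PD: pen down
  BK 8: (17,0) -> (9,0) [heading=0, draw]
  REPEAT 2 [
    -- iteration 1/2 --
    FD 9: (9,0) -> (18,0) [heading=0, draw]
    LT 90: heading 0 -> 90
    BK 16: (18,0) -> (18,-16) [heading=90, draw]
    -- iteration 2/2 --
    FD 9: (18,-16) -> (18,-7) [heading=90, draw]
    LT 90: heading 90 -> 180
    BK 16: (18,-7) -> (34,-7) [heading=180, draw]
  ]
  -- iteration 2/4 --
  PD: pen down
  BK 8: (34,-7) -> (42,-7) [heading=180, draw]
  REPEAT 2 [
    -- iteration 1/2 --
    FD 9: (42,-7) -> (33,-7) [heading=180, draw]
    LT 90: heading 180 -> 270
    BK 16: (33,-7) -> (33,9) [heading=270, draw]
    -- iteration 2/2 --
    FD 9: (33,9) -> (33,0) [heading=270, draw]
    LT 90: heading 270 -> 0
    BK 16: (33,0) -> (17,0) [heading=0, draw]
  ]
  -- iteration 3/4 --
  PD: pen down
  BK 8: (17,0) -> (9,0) [heading=0, draw]
  REPEAT 2 [
    -- iteration 1/2 --
    FD 9: (9,0) -> (18,0) [heading=0, draw]
    LT 90: heading 0 -> 90
    BK 16: (18,0) -> (18,-16) [heading=90, draw]
    -- iteration 2/2 --
    FD 9: (18,-16) -> (18,-7) [heading=90, draw]
    LT 90: heading 90 -> 180
    BK 16: (18,-7) -> (34,-7) [heading=180, draw]
  ]
  -- iteration 4/4 --
  PD: pen down
  BK 8: (34,-7) -> (42,-7) [heading=180, draw]
  REPEAT 2 [
    -- iteration 1/2 --
    FD 9: (42,-7) -> (33,-7) [heading=180, draw]
    LT 90: heading 180 -> 270
    BK 16: (33,-7) -> (33,9) [heading=270, draw]
    -- iteration 2/2 --
    FD 9: (33,9) -> (33,0) [heading=270, draw]
    LT 90: heading 270 -> 0
    BK 16: (33,0) -> (17,0) [heading=0, draw]
  ]
]
FD 9: (17,0) -> (26,0) [heading=0, draw]
Final: pos=(26,0), heading=0, 22 segment(s) drawn

Segment endpoints: x in {0, 9, 17, 18, 18, 26, 33, 33, 34, 42}, y in {-16, -16, -7, -7, -7, -7, -7, -7, -7, 0, 0, 0, 0, 0, 0, 0, 0, 9, 9}
xmin=0, ymin=-16, xmax=42, ymax=9

Answer: 0 -16 42 9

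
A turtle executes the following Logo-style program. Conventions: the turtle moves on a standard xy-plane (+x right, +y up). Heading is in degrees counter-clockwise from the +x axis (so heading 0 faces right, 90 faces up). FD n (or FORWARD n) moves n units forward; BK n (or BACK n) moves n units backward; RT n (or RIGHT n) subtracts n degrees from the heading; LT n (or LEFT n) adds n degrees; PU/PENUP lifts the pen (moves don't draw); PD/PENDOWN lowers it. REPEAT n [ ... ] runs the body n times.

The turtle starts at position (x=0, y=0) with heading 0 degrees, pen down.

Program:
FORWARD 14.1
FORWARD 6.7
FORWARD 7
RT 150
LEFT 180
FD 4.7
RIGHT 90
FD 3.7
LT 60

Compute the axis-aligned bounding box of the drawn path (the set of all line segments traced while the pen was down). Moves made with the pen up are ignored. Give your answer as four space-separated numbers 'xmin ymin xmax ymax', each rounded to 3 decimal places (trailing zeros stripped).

Answer: 0 -0.854 33.72 2.35

Derivation:
Executing turtle program step by step:
Start: pos=(0,0), heading=0, pen down
FD 14.1: (0,0) -> (14.1,0) [heading=0, draw]
FD 6.7: (14.1,0) -> (20.8,0) [heading=0, draw]
FD 7: (20.8,0) -> (27.8,0) [heading=0, draw]
RT 150: heading 0 -> 210
LT 180: heading 210 -> 30
FD 4.7: (27.8,0) -> (31.87,2.35) [heading=30, draw]
RT 90: heading 30 -> 300
FD 3.7: (31.87,2.35) -> (33.72,-0.854) [heading=300, draw]
LT 60: heading 300 -> 0
Final: pos=(33.72,-0.854), heading=0, 5 segment(s) drawn

Segment endpoints: x in {0, 14.1, 20.8, 27.8, 31.87, 33.72}, y in {-0.854, 0, 2.35}
xmin=0, ymin=-0.854, xmax=33.72, ymax=2.35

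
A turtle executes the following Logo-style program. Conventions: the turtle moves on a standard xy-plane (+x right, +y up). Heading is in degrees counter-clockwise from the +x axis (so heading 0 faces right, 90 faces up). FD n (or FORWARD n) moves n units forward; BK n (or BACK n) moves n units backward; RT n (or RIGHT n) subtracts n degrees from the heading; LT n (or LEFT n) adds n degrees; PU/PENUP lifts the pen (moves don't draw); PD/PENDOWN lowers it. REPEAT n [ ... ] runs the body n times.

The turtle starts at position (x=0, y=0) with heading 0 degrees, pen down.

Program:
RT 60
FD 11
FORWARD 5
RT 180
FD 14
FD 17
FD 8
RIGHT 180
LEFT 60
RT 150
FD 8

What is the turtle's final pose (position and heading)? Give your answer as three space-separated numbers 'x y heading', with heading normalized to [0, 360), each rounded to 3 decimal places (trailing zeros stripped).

Executing turtle program step by step:
Start: pos=(0,0), heading=0, pen down
RT 60: heading 0 -> 300
FD 11: (0,0) -> (5.5,-9.526) [heading=300, draw]
FD 5: (5.5,-9.526) -> (8,-13.856) [heading=300, draw]
RT 180: heading 300 -> 120
FD 14: (8,-13.856) -> (1,-1.732) [heading=120, draw]
FD 17: (1,-1.732) -> (-7.5,12.99) [heading=120, draw]
FD 8: (-7.5,12.99) -> (-11.5,19.919) [heading=120, draw]
RT 180: heading 120 -> 300
LT 60: heading 300 -> 0
RT 150: heading 0 -> 210
FD 8: (-11.5,19.919) -> (-18.428,15.919) [heading=210, draw]
Final: pos=(-18.428,15.919), heading=210, 6 segment(s) drawn

Answer: -18.428 15.919 210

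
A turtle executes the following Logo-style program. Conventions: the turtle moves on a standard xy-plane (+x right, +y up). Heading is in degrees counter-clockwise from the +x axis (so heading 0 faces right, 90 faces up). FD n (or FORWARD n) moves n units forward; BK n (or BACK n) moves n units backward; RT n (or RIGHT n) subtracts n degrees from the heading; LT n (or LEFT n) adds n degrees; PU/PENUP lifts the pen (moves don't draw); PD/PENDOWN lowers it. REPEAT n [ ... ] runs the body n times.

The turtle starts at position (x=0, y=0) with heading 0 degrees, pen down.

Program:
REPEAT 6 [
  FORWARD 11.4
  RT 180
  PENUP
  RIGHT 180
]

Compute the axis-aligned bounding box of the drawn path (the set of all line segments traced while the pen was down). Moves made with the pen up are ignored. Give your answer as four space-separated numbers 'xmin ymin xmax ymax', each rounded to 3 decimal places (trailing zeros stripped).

Executing turtle program step by step:
Start: pos=(0,0), heading=0, pen down
REPEAT 6 [
  -- iteration 1/6 --
  FD 11.4: (0,0) -> (11.4,0) [heading=0, draw]
  RT 180: heading 0 -> 180
  PU: pen up
  RT 180: heading 180 -> 0
  -- iteration 2/6 --
  FD 11.4: (11.4,0) -> (22.8,0) [heading=0, move]
  RT 180: heading 0 -> 180
  PU: pen up
  RT 180: heading 180 -> 0
  -- iteration 3/6 --
  FD 11.4: (22.8,0) -> (34.2,0) [heading=0, move]
  RT 180: heading 0 -> 180
  PU: pen up
  RT 180: heading 180 -> 0
  -- iteration 4/6 --
  FD 11.4: (34.2,0) -> (45.6,0) [heading=0, move]
  RT 180: heading 0 -> 180
  PU: pen up
  RT 180: heading 180 -> 0
  -- iteration 5/6 --
  FD 11.4: (45.6,0) -> (57,0) [heading=0, move]
  RT 180: heading 0 -> 180
  PU: pen up
  RT 180: heading 180 -> 0
  -- iteration 6/6 --
  FD 11.4: (57,0) -> (68.4,0) [heading=0, move]
  RT 180: heading 0 -> 180
  PU: pen up
  RT 180: heading 180 -> 0
]
Final: pos=(68.4,0), heading=0, 1 segment(s) drawn

Segment endpoints: x in {0, 11.4}, y in {0}
xmin=0, ymin=0, xmax=11.4, ymax=0

Answer: 0 0 11.4 0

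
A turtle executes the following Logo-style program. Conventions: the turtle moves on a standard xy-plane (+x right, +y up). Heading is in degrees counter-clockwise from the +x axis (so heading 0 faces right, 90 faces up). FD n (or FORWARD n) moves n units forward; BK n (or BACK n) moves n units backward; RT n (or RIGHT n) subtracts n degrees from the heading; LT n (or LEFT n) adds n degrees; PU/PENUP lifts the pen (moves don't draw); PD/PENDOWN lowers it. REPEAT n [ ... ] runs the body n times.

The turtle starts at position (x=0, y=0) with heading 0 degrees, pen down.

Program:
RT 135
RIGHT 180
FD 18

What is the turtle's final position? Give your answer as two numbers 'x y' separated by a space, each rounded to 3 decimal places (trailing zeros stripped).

Executing turtle program step by step:
Start: pos=(0,0), heading=0, pen down
RT 135: heading 0 -> 225
RT 180: heading 225 -> 45
FD 18: (0,0) -> (12.728,12.728) [heading=45, draw]
Final: pos=(12.728,12.728), heading=45, 1 segment(s) drawn

Answer: 12.728 12.728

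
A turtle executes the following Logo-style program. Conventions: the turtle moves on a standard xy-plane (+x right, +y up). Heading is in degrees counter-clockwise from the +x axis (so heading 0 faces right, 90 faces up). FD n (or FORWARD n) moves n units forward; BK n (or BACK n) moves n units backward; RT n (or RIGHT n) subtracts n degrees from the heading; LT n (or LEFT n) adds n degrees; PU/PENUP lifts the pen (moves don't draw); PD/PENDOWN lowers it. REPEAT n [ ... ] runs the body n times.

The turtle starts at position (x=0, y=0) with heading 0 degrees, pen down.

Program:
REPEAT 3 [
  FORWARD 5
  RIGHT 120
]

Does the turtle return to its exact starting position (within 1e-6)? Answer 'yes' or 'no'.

Executing turtle program step by step:
Start: pos=(0,0), heading=0, pen down
REPEAT 3 [
  -- iteration 1/3 --
  FD 5: (0,0) -> (5,0) [heading=0, draw]
  RT 120: heading 0 -> 240
  -- iteration 2/3 --
  FD 5: (5,0) -> (2.5,-4.33) [heading=240, draw]
  RT 120: heading 240 -> 120
  -- iteration 3/3 --
  FD 5: (2.5,-4.33) -> (0,0) [heading=120, draw]
  RT 120: heading 120 -> 0
]
Final: pos=(0,0), heading=0, 3 segment(s) drawn

Start position: (0, 0)
Final position: (0, 0)
Distance = 0; < 1e-6 -> CLOSED

Answer: yes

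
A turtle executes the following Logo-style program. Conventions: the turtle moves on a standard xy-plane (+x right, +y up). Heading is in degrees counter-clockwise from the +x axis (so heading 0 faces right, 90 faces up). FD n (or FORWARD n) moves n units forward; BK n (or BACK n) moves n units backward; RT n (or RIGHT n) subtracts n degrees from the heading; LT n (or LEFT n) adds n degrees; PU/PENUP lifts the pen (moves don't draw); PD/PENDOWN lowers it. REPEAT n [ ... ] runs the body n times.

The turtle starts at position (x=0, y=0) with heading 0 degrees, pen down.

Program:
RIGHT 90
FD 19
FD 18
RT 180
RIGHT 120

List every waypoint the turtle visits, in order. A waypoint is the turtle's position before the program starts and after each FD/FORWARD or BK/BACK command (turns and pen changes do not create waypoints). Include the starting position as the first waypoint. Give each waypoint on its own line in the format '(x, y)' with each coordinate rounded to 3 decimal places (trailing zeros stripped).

Executing turtle program step by step:
Start: pos=(0,0), heading=0, pen down
RT 90: heading 0 -> 270
FD 19: (0,0) -> (0,-19) [heading=270, draw]
FD 18: (0,-19) -> (0,-37) [heading=270, draw]
RT 180: heading 270 -> 90
RT 120: heading 90 -> 330
Final: pos=(0,-37), heading=330, 2 segment(s) drawn
Waypoints (3 total):
(0, 0)
(0, -19)
(0, -37)

Answer: (0, 0)
(0, -19)
(0, -37)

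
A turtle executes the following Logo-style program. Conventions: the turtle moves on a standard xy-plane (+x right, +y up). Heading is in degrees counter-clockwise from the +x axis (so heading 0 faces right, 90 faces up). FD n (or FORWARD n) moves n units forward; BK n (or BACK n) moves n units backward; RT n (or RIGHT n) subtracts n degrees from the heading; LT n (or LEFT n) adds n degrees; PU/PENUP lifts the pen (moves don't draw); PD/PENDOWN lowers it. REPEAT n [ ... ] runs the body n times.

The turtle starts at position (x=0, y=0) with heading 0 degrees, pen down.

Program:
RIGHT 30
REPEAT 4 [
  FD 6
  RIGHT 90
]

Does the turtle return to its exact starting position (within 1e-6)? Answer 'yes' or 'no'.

Executing turtle program step by step:
Start: pos=(0,0), heading=0, pen down
RT 30: heading 0 -> 330
REPEAT 4 [
  -- iteration 1/4 --
  FD 6: (0,0) -> (5.196,-3) [heading=330, draw]
  RT 90: heading 330 -> 240
  -- iteration 2/4 --
  FD 6: (5.196,-3) -> (2.196,-8.196) [heading=240, draw]
  RT 90: heading 240 -> 150
  -- iteration 3/4 --
  FD 6: (2.196,-8.196) -> (-3,-5.196) [heading=150, draw]
  RT 90: heading 150 -> 60
  -- iteration 4/4 --
  FD 6: (-3,-5.196) -> (0,0) [heading=60, draw]
  RT 90: heading 60 -> 330
]
Final: pos=(0,0), heading=330, 4 segment(s) drawn

Start position: (0, 0)
Final position: (0, 0)
Distance = 0; < 1e-6 -> CLOSED

Answer: yes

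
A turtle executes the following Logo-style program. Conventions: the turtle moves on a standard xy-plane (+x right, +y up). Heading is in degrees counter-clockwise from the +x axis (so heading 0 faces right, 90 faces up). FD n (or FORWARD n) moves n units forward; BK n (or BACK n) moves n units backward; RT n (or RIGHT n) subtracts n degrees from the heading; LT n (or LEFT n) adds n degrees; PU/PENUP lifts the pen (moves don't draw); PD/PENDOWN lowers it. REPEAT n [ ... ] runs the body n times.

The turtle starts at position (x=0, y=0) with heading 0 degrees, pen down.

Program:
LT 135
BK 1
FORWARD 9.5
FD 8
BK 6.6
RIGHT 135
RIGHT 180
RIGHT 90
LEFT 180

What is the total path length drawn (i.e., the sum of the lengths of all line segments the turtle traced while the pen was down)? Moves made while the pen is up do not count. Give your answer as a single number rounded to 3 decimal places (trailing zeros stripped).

Answer: 25.1

Derivation:
Executing turtle program step by step:
Start: pos=(0,0), heading=0, pen down
LT 135: heading 0 -> 135
BK 1: (0,0) -> (0.707,-0.707) [heading=135, draw]
FD 9.5: (0.707,-0.707) -> (-6.01,6.01) [heading=135, draw]
FD 8: (-6.01,6.01) -> (-11.667,11.667) [heading=135, draw]
BK 6.6: (-11.667,11.667) -> (-7,7) [heading=135, draw]
RT 135: heading 135 -> 0
RT 180: heading 0 -> 180
RT 90: heading 180 -> 90
LT 180: heading 90 -> 270
Final: pos=(-7,7), heading=270, 4 segment(s) drawn

Segment lengths:
  seg 1: (0,0) -> (0.707,-0.707), length = 1
  seg 2: (0.707,-0.707) -> (-6.01,6.01), length = 9.5
  seg 3: (-6.01,6.01) -> (-11.667,11.667), length = 8
  seg 4: (-11.667,11.667) -> (-7,7), length = 6.6
Total = 25.1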